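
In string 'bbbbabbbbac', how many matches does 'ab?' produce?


Pattern 'ab?' matches 'a' optionally followed by 'b'.
String: 'bbbbabbbbac'
Scanning left to right for 'a' then checking next char:
  Match 1: 'ab' (a followed by b)
  Match 2: 'a' (a not followed by b)
Total matches: 2

2


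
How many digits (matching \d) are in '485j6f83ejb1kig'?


\d matches any digit 0-9.
Scanning '485j6f83ejb1kig':
  pos 0: '4' -> DIGIT
  pos 1: '8' -> DIGIT
  pos 2: '5' -> DIGIT
  pos 4: '6' -> DIGIT
  pos 6: '8' -> DIGIT
  pos 7: '3' -> DIGIT
  pos 11: '1' -> DIGIT
Digits found: ['4', '8', '5', '6', '8', '3', '1']
Total: 7

7


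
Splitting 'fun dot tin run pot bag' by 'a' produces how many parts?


Splitting by 'a' breaks the string at each occurrence of the separator.
Text: 'fun dot tin run pot bag'
Parts after split:
  Part 1: 'fun dot tin run pot b'
  Part 2: 'g'
Total parts: 2

2


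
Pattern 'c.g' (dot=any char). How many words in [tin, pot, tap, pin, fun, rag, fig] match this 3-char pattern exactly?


Pattern 'c.g' means: starts with 'c', any single char, ends with 'g'.
Checking each word (must be exactly 3 chars):
  'tin' (len=3): no
  'pot' (len=3): no
  'tap' (len=3): no
  'pin' (len=3): no
  'fun' (len=3): no
  'rag' (len=3): no
  'fig' (len=3): no
Matching words: []
Total: 0

0


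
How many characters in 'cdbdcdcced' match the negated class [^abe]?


Negated class [^abe] matches any char NOT in {a, b, e}
Scanning 'cdbdcdcced':
  pos 0: 'c' -> MATCH
  pos 1: 'd' -> MATCH
  pos 2: 'b' -> no (excluded)
  pos 3: 'd' -> MATCH
  pos 4: 'c' -> MATCH
  pos 5: 'd' -> MATCH
  pos 6: 'c' -> MATCH
  pos 7: 'c' -> MATCH
  pos 8: 'e' -> no (excluded)
  pos 9: 'd' -> MATCH
Total matches: 8

8


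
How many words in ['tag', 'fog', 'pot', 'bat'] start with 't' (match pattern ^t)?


Pattern ^t anchors to start of word. Check which words begin with 't':
  'tag' -> MATCH (starts with 't')
  'fog' -> no
  'pot' -> no
  'bat' -> no
Matching words: ['tag']
Count: 1

1


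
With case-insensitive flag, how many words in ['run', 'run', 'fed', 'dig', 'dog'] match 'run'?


Case-insensitive matching: compare each word's lowercase form to 'run'.
  'run' -> lower='run' -> MATCH
  'run' -> lower='run' -> MATCH
  'fed' -> lower='fed' -> no
  'dig' -> lower='dig' -> no
  'dog' -> lower='dog' -> no
Matches: ['run', 'run']
Count: 2

2


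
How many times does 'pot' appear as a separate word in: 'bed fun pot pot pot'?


Scanning each word for exact match 'pot':
  Word 1: 'bed' -> no
  Word 2: 'fun' -> no
  Word 3: 'pot' -> MATCH
  Word 4: 'pot' -> MATCH
  Word 5: 'pot' -> MATCH
Total matches: 3

3


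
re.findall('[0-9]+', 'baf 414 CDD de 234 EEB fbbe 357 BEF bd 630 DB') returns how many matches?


Pattern '[0-9]+' finds one or more digits.
Text: 'baf 414 CDD de 234 EEB fbbe 357 BEF bd 630 DB'
Scanning for matches:
  Match 1: '414'
  Match 2: '234'
  Match 3: '357'
  Match 4: '630'
Total matches: 4

4


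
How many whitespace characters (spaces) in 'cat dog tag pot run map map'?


\s matches whitespace characters (spaces, tabs, etc.).
Text: 'cat dog tag pot run map map'
This text has 7 words separated by spaces.
Number of spaces = number of words - 1 = 7 - 1 = 6

6


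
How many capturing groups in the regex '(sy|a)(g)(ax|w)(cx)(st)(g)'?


To count capturing groups, count each '(' that starts a group.
Pattern: '(sy|a)(g)(ax|w)(cx)(st)(g)'
Walking through the pattern:
  Position 0: '(' -> group #1
  Position 6: '(' -> group #2
  Position 9: '(' -> group #3
  Position 15: '(' -> group #4
  Position 19: '(' -> group #5
  Position 23: '(' -> group #6
Total capturing groups: 6

6


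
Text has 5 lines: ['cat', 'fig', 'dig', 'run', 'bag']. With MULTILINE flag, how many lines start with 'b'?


With MULTILINE flag, ^ matches the start of each line.
Lines: ['cat', 'fig', 'dig', 'run', 'bag']
Checking which lines start with 'b':
  Line 1: 'cat' -> no
  Line 2: 'fig' -> no
  Line 3: 'dig' -> no
  Line 4: 'run' -> no
  Line 5: 'bag' -> MATCH
Matching lines: ['bag']
Count: 1

1


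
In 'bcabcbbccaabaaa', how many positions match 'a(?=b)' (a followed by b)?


Lookahead 'a(?=b)' matches 'a' only when followed by 'b'.
String: 'bcabcbbccaabaaa'
Checking each position where char is 'a':
  pos 2: 'a' -> MATCH (next='b')
  pos 9: 'a' -> no (next='a')
  pos 10: 'a' -> MATCH (next='b')
  pos 12: 'a' -> no (next='a')
  pos 13: 'a' -> no (next='a')
Matching positions: [2, 10]
Count: 2

2


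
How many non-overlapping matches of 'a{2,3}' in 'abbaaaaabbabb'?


Pattern 'a{2,3}' matches between 2 and 3 consecutive a's (greedy).
String: 'abbaaaaabbabb'
Finding runs of a's and applying greedy matching:
  Run at pos 0: 'a' (length 1)
  Run at pos 3: 'aaaaa' (length 5)
  Run at pos 10: 'a' (length 1)
Matches: ['aaa', 'aa']
Count: 2

2


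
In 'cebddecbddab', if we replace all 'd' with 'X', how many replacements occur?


re.sub('d', 'X', text) replaces every occurrence of 'd' with 'X'.
Text: 'cebddecbddab'
Scanning for 'd':
  pos 3: 'd' -> replacement #1
  pos 4: 'd' -> replacement #2
  pos 8: 'd' -> replacement #3
  pos 9: 'd' -> replacement #4
Total replacements: 4

4


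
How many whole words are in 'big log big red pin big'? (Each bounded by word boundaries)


Word boundaries (\b) mark the start/end of each word.
Text: 'big log big red pin big'
Splitting by whitespace:
  Word 1: 'big'
  Word 2: 'log'
  Word 3: 'big'
  Word 4: 'red'
  Word 5: 'pin'
  Word 6: 'big'
Total whole words: 6

6


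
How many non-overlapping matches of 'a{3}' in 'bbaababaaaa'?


Pattern 'a{3}' matches exactly 3 consecutive a's (greedy, non-overlapping).
String: 'bbaababaaaa'
Scanning for runs of a's:
  Run at pos 2: 'aa' (length 2) -> 0 match(es)
  Run at pos 5: 'a' (length 1) -> 0 match(es)
  Run at pos 7: 'aaaa' (length 4) -> 1 match(es)
Matches found: ['aaa']
Total: 1

1


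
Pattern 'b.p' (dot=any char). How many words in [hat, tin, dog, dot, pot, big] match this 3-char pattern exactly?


Pattern 'b.p' means: starts with 'b', any single char, ends with 'p'.
Checking each word (must be exactly 3 chars):
  'hat' (len=3): no
  'tin' (len=3): no
  'dog' (len=3): no
  'dot' (len=3): no
  'pot' (len=3): no
  'big' (len=3): no
Matching words: []
Total: 0

0


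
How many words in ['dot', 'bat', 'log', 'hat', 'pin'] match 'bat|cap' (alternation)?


Alternation 'bat|cap' matches either 'bat' or 'cap'.
Checking each word:
  'dot' -> no
  'bat' -> MATCH
  'log' -> no
  'hat' -> no
  'pin' -> no
Matches: ['bat']
Count: 1

1


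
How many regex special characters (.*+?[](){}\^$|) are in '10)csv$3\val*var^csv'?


Regex special characters are: . * + ? [ ] ( ) { } \ ^ $ |
Scanning '10)csv$3\val*var^csv':
  pos 2: ')' -> SPECIAL
  pos 6: '$' -> SPECIAL
  pos 8: '\' -> SPECIAL
  pos 12: '*' -> SPECIAL
  pos 16: '^' -> SPECIAL
Special chars found: [')', '$', '\\', '*', '^']
Total: 5

5


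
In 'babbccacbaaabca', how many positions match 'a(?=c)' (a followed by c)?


Lookahead 'a(?=c)' matches 'a' only when followed by 'c'.
String: 'babbccacbaaabca'
Checking each position where char is 'a':
  pos 1: 'a' -> no (next='b')
  pos 6: 'a' -> MATCH (next='c')
  pos 9: 'a' -> no (next='a')
  pos 10: 'a' -> no (next='a')
  pos 11: 'a' -> no (next='b')
Matching positions: [6]
Count: 1

1


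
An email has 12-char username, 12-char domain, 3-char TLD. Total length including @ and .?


An email address has format: username@domain.tld
Username length: 12
'@' character: 1
Domain length: 12
'.' character: 1
TLD length: 3
Total = 12 + 1 + 12 + 1 + 3 = 29

29


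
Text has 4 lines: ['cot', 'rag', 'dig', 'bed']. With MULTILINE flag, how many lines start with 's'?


With MULTILINE flag, ^ matches the start of each line.
Lines: ['cot', 'rag', 'dig', 'bed']
Checking which lines start with 's':
  Line 1: 'cot' -> no
  Line 2: 'rag' -> no
  Line 3: 'dig' -> no
  Line 4: 'bed' -> no
Matching lines: []
Count: 0

0


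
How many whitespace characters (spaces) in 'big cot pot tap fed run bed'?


\s matches whitespace characters (spaces, tabs, etc.).
Text: 'big cot pot tap fed run bed'
This text has 7 words separated by spaces.
Number of spaces = number of words - 1 = 7 - 1 = 6

6


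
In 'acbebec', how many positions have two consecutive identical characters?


Looking for consecutive identical characters in 'acbebec':
  pos 0-1: 'a' vs 'c' -> different
  pos 1-2: 'c' vs 'b' -> different
  pos 2-3: 'b' vs 'e' -> different
  pos 3-4: 'e' vs 'b' -> different
  pos 4-5: 'b' vs 'e' -> different
  pos 5-6: 'e' vs 'c' -> different
Consecutive identical pairs: []
Count: 0

0


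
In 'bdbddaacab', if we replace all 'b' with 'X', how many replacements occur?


re.sub('b', 'X', text) replaces every occurrence of 'b' with 'X'.
Text: 'bdbddaacab'
Scanning for 'b':
  pos 0: 'b' -> replacement #1
  pos 2: 'b' -> replacement #2
  pos 9: 'b' -> replacement #3
Total replacements: 3

3


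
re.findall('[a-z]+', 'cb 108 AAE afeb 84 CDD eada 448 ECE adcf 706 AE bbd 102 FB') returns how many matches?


Pattern '[a-z]+' finds one or more lowercase letters.
Text: 'cb 108 AAE afeb 84 CDD eada 448 ECE adcf 706 AE bbd 102 FB'
Scanning for matches:
  Match 1: 'cb'
  Match 2: 'afeb'
  Match 3: 'eada'
  Match 4: 'adcf'
  Match 5: 'bbd'
Total matches: 5

5


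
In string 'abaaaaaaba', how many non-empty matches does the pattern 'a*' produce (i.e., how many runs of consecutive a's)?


Pattern 'a*' matches zero or more a's. We want non-empty runs of consecutive a's.
String: 'abaaaaaaba'
Walking through the string to find runs of a's:
  Run 1: positions 0-0 -> 'a'
  Run 2: positions 2-7 -> 'aaaaaa'
  Run 3: positions 9-9 -> 'a'
Non-empty runs found: ['a', 'aaaaaa', 'a']
Count: 3

3


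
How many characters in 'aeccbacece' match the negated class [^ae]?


Negated class [^ae] matches any char NOT in {a, e}
Scanning 'aeccbacece':
  pos 0: 'a' -> no (excluded)
  pos 1: 'e' -> no (excluded)
  pos 2: 'c' -> MATCH
  pos 3: 'c' -> MATCH
  pos 4: 'b' -> MATCH
  pos 5: 'a' -> no (excluded)
  pos 6: 'c' -> MATCH
  pos 7: 'e' -> no (excluded)
  pos 8: 'c' -> MATCH
  pos 9: 'e' -> no (excluded)
Total matches: 5

5


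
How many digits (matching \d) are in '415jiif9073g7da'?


\d matches any digit 0-9.
Scanning '415jiif9073g7da':
  pos 0: '4' -> DIGIT
  pos 1: '1' -> DIGIT
  pos 2: '5' -> DIGIT
  pos 7: '9' -> DIGIT
  pos 8: '0' -> DIGIT
  pos 9: '7' -> DIGIT
  pos 10: '3' -> DIGIT
  pos 12: '7' -> DIGIT
Digits found: ['4', '1', '5', '9', '0', '7', '3', '7']
Total: 8

8


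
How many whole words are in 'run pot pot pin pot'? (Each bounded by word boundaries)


Word boundaries (\b) mark the start/end of each word.
Text: 'run pot pot pin pot'
Splitting by whitespace:
  Word 1: 'run'
  Word 2: 'pot'
  Word 3: 'pot'
  Word 4: 'pin'
  Word 5: 'pot'
Total whole words: 5

5


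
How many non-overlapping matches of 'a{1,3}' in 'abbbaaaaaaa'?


Pattern 'a{1,3}' matches between 1 and 3 consecutive a's (greedy).
String: 'abbbaaaaaaa'
Finding runs of a's and applying greedy matching:
  Run at pos 0: 'a' (length 1)
  Run at pos 4: 'aaaaaaa' (length 7)
Matches: ['a', 'aaa', 'aaa', 'a']
Count: 4

4


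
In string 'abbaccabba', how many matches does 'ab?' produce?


Pattern 'ab?' matches 'a' optionally followed by 'b'.
String: 'abbaccabba'
Scanning left to right for 'a' then checking next char:
  Match 1: 'ab' (a followed by b)
  Match 2: 'a' (a not followed by b)
  Match 3: 'ab' (a followed by b)
  Match 4: 'a' (a not followed by b)
Total matches: 4

4


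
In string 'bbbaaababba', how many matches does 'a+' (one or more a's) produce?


Pattern 'a+' matches one or more consecutive a's.
String: 'bbbaaababba'
Scanning for runs of a:
  Match 1: 'aaa' (length 3)
  Match 2: 'a' (length 1)
  Match 3: 'a' (length 1)
Total matches: 3

3


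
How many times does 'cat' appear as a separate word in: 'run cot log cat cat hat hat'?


Scanning each word for exact match 'cat':
  Word 1: 'run' -> no
  Word 2: 'cot' -> no
  Word 3: 'log' -> no
  Word 4: 'cat' -> MATCH
  Word 5: 'cat' -> MATCH
  Word 6: 'hat' -> no
  Word 7: 'hat' -> no
Total matches: 2

2


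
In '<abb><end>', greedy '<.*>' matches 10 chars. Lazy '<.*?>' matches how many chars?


Greedy '<.*>' tries to match as MUCH as possible.
Lazy '<.*?>' tries to match as LITTLE as possible.

String: '<abb><end>'
Greedy '<.*>' starts at first '<' and extends to the LAST '>': '<abb><end>' (10 chars)
Lazy '<.*?>' starts at first '<' and stops at the FIRST '>': '<abb>' (5 chars)

5


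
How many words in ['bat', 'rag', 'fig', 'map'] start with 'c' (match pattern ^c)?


Pattern ^c anchors to start of word. Check which words begin with 'c':
  'bat' -> no
  'rag' -> no
  'fig' -> no
  'map' -> no
Matching words: []
Count: 0

0


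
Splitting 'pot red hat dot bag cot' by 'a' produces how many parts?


Splitting by 'a' breaks the string at each occurrence of the separator.
Text: 'pot red hat dot bag cot'
Parts after split:
  Part 1: 'pot red h'
  Part 2: 't dot b'
  Part 3: 'g cot'
Total parts: 3

3


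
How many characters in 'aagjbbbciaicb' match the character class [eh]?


Character class [eh] matches any of: {e, h}
Scanning string 'aagjbbbciaicb' character by character:
  pos 0: 'a' -> no
  pos 1: 'a' -> no
  pos 2: 'g' -> no
  pos 3: 'j' -> no
  pos 4: 'b' -> no
  pos 5: 'b' -> no
  pos 6: 'b' -> no
  pos 7: 'c' -> no
  pos 8: 'i' -> no
  pos 9: 'a' -> no
  pos 10: 'i' -> no
  pos 11: 'c' -> no
  pos 12: 'b' -> no
Total matches: 0

0


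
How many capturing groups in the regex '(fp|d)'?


To count capturing groups, count each '(' that starts a group.
Pattern: '(fp|d)'
Walking through the pattern:
  Position 0: '(' -> group #1
Total capturing groups: 1

1


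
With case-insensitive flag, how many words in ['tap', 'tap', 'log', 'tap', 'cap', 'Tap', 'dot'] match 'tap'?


Case-insensitive matching: compare each word's lowercase form to 'tap'.
  'tap' -> lower='tap' -> MATCH
  'tap' -> lower='tap' -> MATCH
  'log' -> lower='log' -> no
  'tap' -> lower='tap' -> MATCH
  'cap' -> lower='cap' -> no
  'Tap' -> lower='tap' -> MATCH
  'dot' -> lower='dot' -> no
Matches: ['tap', 'tap', 'tap', 'Tap']
Count: 4

4


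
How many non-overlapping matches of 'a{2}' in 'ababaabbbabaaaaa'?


Pattern 'a{2}' matches exactly 2 consecutive a's (greedy, non-overlapping).
String: 'ababaabbbabaaaaa'
Scanning for runs of a's:
  Run at pos 0: 'a' (length 1) -> 0 match(es)
  Run at pos 2: 'a' (length 1) -> 0 match(es)
  Run at pos 4: 'aa' (length 2) -> 1 match(es)
  Run at pos 9: 'a' (length 1) -> 0 match(es)
  Run at pos 11: 'aaaaa' (length 5) -> 2 match(es)
Matches found: ['aa', 'aa', 'aa']
Total: 3

3


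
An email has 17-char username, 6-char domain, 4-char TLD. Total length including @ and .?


An email address has format: username@domain.tld
Username length: 17
'@' character: 1
Domain length: 6
'.' character: 1
TLD length: 4
Total = 17 + 1 + 6 + 1 + 4 = 29

29


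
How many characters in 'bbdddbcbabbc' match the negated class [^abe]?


Negated class [^abe] matches any char NOT in {a, b, e}
Scanning 'bbdddbcbabbc':
  pos 0: 'b' -> no (excluded)
  pos 1: 'b' -> no (excluded)
  pos 2: 'd' -> MATCH
  pos 3: 'd' -> MATCH
  pos 4: 'd' -> MATCH
  pos 5: 'b' -> no (excluded)
  pos 6: 'c' -> MATCH
  pos 7: 'b' -> no (excluded)
  pos 8: 'a' -> no (excluded)
  pos 9: 'b' -> no (excluded)
  pos 10: 'b' -> no (excluded)
  pos 11: 'c' -> MATCH
Total matches: 5

5


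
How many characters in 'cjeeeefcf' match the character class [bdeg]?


Character class [bdeg] matches any of: {b, d, e, g}
Scanning string 'cjeeeefcf' character by character:
  pos 0: 'c' -> no
  pos 1: 'j' -> no
  pos 2: 'e' -> MATCH
  pos 3: 'e' -> MATCH
  pos 4: 'e' -> MATCH
  pos 5: 'e' -> MATCH
  pos 6: 'f' -> no
  pos 7: 'c' -> no
  pos 8: 'f' -> no
Total matches: 4

4


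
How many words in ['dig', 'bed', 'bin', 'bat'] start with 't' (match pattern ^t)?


Pattern ^t anchors to start of word. Check which words begin with 't':
  'dig' -> no
  'bed' -> no
  'bin' -> no
  'bat' -> no
Matching words: []
Count: 0

0


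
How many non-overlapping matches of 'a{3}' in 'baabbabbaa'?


Pattern 'a{3}' matches exactly 3 consecutive a's (greedy, non-overlapping).
String: 'baabbabbaa'
Scanning for runs of a's:
  Run at pos 1: 'aa' (length 2) -> 0 match(es)
  Run at pos 5: 'a' (length 1) -> 0 match(es)
  Run at pos 8: 'aa' (length 2) -> 0 match(es)
Matches found: []
Total: 0

0


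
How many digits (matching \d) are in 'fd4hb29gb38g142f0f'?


\d matches any digit 0-9.
Scanning 'fd4hb29gb38g142f0f':
  pos 2: '4' -> DIGIT
  pos 5: '2' -> DIGIT
  pos 6: '9' -> DIGIT
  pos 9: '3' -> DIGIT
  pos 10: '8' -> DIGIT
  pos 12: '1' -> DIGIT
  pos 13: '4' -> DIGIT
  pos 14: '2' -> DIGIT
  pos 16: '0' -> DIGIT
Digits found: ['4', '2', '9', '3', '8', '1', '4', '2', '0']
Total: 9

9


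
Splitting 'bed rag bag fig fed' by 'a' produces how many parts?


Splitting by 'a' breaks the string at each occurrence of the separator.
Text: 'bed rag bag fig fed'
Parts after split:
  Part 1: 'bed r'
  Part 2: 'g b'
  Part 3: 'g fig fed'
Total parts: 3

3


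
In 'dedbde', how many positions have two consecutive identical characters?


Looking for consecutive identical characters in 'dedbde':
  pos 0-1: 'd' vs 'e' -> different
  pos 1-2: 'e' vs 'd' -> different
  pos 2-3: 'd' vs 'b' -> different
  pos 3-4: 'b' vs 'd' -> different
  pos 4-5: 'd' vs 'e' -> different
Consecutive identical pairs: []
Count: 0

0


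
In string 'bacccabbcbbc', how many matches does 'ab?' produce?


Pattern 'ab?' matches 'a' optionally followed by 'b'.
String: 'bacccabbcbbc'
Scanning left to right for 'a' then checking next char:
  Match 1: 'a' (a not followed by b)
  Match 2: 'ab' (a followed by b)
Total matches: 2

2


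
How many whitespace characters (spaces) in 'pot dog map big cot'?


\s matches whitespace characters (spaces, tabs, etc.).
Text: 'pot dog map big cot'
This text has 5 words separated by spaces.
Number of spaces = number of words - 1 = 5 - 1 = 4

4


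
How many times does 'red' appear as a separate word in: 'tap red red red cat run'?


Scanning each word for exact match 'red':
  Word 1: 'tap' -> no
  Word 2: 'red' -> MATCH
  Word 3: 'red' -> MATCH
  Word 4: 'red' -> MATCH
  Word 5: 'cat' -> no
  Word 6: 'run' -> no
Total matches: 3

3


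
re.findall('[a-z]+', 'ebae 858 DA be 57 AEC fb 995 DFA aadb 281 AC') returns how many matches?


Pattern '[a-z]+' finds one or more lowercase letters.
Text: 'ebae 858 DA be 57 AEC fb 995 DFA aadb 281 AC'
Scanning for matches:
  Match 1: 'ebae'
  Match 2: 'be'
  Match 3: 'fb'
  Match 4: 'aadb'
Total matches: 4

4


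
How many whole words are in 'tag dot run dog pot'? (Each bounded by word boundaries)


Word boundaries (\b) mark the start/end of each word.
Text: 'tag dot run dog pot'
Splitting by whitespace:
  Word 1: 'tag'
  Word 2: 'dot'
  Word 3: 'run'
  Word 4: 'dog'
  Word 5: 'pot'
Total whole words: 5

5


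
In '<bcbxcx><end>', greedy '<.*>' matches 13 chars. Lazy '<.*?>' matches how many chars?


Greedy '<.*>' tries to match as MUCH as possible.
Lazy '<.*?>' tries to match as LITTLE as possible.

String: '<bcbxcx><end>'
Greedy '<.*>' starts at first '<' and extends to the LAST '>': '<bcbxcx><end>' (13 chars)
Lazy '<.*?>' starts at first '<' and stops at the FIRST '>': '<bcbxcx>' (8 chars)

8


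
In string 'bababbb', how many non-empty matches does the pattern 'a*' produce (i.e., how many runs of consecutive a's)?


Pattern 'a*' matches zero or more a's. We want non-empty runs of consecutive a's.
String: 'bababbb'
Walking through the string to find runs of a's:
  Run 1: positions 1-1 -> 'a'
  Run 2: positions 3-3 -> 'a'
Non-empty runs found: ['a', 'a']
Count: 2

2


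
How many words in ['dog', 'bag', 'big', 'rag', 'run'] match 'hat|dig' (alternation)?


Alternation 'hat|dig' matches either 'hat' or 'dig'.
Checking each word:
  'dog' -> no
  'bag' -> no
  'big' -> no
  'rag' -> no
  'run' -> no
Matches: []
Count: 0

0


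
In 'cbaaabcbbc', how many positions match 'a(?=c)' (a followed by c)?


Lookahead 'a(?=c)' matches 'a' only when followed by 'c'.
String: 'cbaaabcbbc'
Checking each position where char is 'a':
  pos 2: 'a' -> no (next='a')
  pos 3: 'a' -> no (next='a')
  pos 4: 'a' -> no (next='b')
Matching positions: []
Count: 0

0


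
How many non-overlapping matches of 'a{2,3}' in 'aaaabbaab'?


Pattern 'a{2,3}' matches between 2 and 3 consecutive a's (greedy).
String: 'aaaabbaab'
Finding runs of a's and applying greedy matching:
  Run at pos 0: 'aaaa' (length 4)
  Run at pos 6: 'aa' (length 2)
Matches: ['aaa', 'aa']
Count: 2

2


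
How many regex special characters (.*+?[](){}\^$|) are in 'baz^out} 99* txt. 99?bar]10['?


Regex special characters are: . * + ? [ ] ( ) { } \ ^ $ |
Scanning 'baz^out} 99* txt. 99?bar]10[':
  pos 3: '^' -> SPECIAL
  pos 7: '}' -> SPECIAL
  pos 11: '*' -> SPECIAL
  pos 16: '.' -> SPECIAL
  pos 20: '?' -> SPECIAL
  pos 24: ']' -> SPECIAL
  pos 27: '[' -> SPECIAL
Special chars found: ['^', '}', '*', '.', '?', ']', '[']
Total: 7

7


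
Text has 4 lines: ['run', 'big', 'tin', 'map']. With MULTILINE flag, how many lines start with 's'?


With MULTILINE flag, ^ matches the start of each line.
Lines: ['run', 'big', 'tin', 'map']
Checking which lines start with 's':
  Line 1: 'run' -> no
  Line 2: 'big' -> no
  Line 3: 'tin' -> no
  Line 4: 'map' -> no
Matching lines: []
Count: 0

0


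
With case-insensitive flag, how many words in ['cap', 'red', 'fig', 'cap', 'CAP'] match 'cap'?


Case-insensitive matching: compare each word's lowercase form to 'cap'.
  'cap' -> lower='cap' -> MATCH
  'red' -> lower='red' -> no
  'fig' -> lower='fig' -> no
  'cap' -> lower='cap' -> MATCH
  'CAP' -> lower='cap' -> MATCH
Matches: ['cap', 'cap', 'CAP']
Count: 3

3


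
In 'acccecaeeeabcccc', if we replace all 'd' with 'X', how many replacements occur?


re.sub('d', 'X', text) replaces every occurrence of 'd' with 'X'.
Text: 'acccecaeeeabcccc'
Scanning for 'd':
Total replacements: 0

0


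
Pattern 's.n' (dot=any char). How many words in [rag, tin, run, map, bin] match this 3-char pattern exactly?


Pattern 's.n' means: starts with 's', any single char, ends with 'n'.
Checking each word (must be exactly 3 chars):
  'rag' (len=3): no
  'tin' (len=3): no
  'run' (len=3): no
  'map' (len=3): no
  'bin' (len=3): no
Matching words: []
Total: 0

0


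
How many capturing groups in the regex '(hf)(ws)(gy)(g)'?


To count capturing groups, count each '(' that starts a group.
Pattern: '(hf)(ws)(gy)(g)'
Walking through the pattern:
  Position 0: '(' -> group #1
  Position 4: '(' -> group #2
  Position 8: '(' -> group #3
  Position 12: '(' -> group #4
Total capturing groups: 4

4


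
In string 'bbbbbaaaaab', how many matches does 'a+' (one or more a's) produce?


Pattern 'a+' matches one or more consecutive a's.
String: 'bbbbbaaaaab'
Scanning for runs of a:
  Match 1: 'aaaaa' (length 5)
Total matches: 1

1


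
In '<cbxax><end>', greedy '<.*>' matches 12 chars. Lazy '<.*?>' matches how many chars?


Greedy '<.*>' tries to match as MUCH as possible.
Lazy '<.*?>' tries to match as LITTLE as possible.

String: '<cbxax><end>'
Greedy '<.*>' starts at first '<' and extends to the LAST '>': '<cbxax><end>' (12 chars)
Lazy '<.*?>' starts at first '<' and stops at the FIRST '>': '<cbxax>' (7 chars)

7


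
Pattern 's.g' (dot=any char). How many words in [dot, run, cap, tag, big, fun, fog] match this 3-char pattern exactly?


Pattern 's.g' means: starts with 's', any single char, ends with 'g'.
Checking each word (must be exactly 3 chars):
  'dot' (len=3): no
  'run' (len=3): no
  'cap' (len=3): no
  'tag' (len=3): no
  'big' (len=3): no
  'fun' (len=3): no
  'fog' (len=3): no
Matching words: []
Total: 0

0


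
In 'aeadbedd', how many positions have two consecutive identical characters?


Looking for consecutive identical characters in 'aeadbedd':
  pos 0-1: 'a' vs 'e' -> different
  pos 1-2: 'e' vs 'a' -> different
  pos 2-3: 'a' vs 'd' -> different
  pos 3-4: 'd' vs 'b' -> different
  pos 4-5: 'b' vs 'e' -> different
  pos 5-6: 'e' vs 'd' -> different
  pos 6-7: 'd' vs 'd' -> MATCH ('dd')
Consecutive identical pairs: ['dd']
Count: 1

1


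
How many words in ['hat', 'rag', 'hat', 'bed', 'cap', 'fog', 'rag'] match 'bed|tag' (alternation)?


Alternation 'bed|tag' matches either 'bed' or 'tag'.
Checking each word:
  'hat' -> no
  'rag' -> no
  'hat' -> no
  'bed' -> MATCH
  'cap' -> no
  'fog' -> no
  'rag' -> no
Matches: ['bed']
Count: 1

1


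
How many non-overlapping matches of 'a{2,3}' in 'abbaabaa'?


Pattern 'a{2,3}' matches between 2 and 3 consecutive a's (greedy).
String: 'abbaabaa'
Finding runs of a's and applying greedy matching:
  Run at pos 0: 'a' (length 1)
  Run at pos 3: 'aa' (length 2)
  Run at pos 6: 'aa' (length 2)
Matches: ['aa', 'aa']
Count: 2

2


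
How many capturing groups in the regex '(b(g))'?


To count capturing groups, count each '(' that starts a group.
Pattern: '(b(g))'
Walking through the pattern:
  Position 0: '(' -> group #1
  Position 2: '(' -> group #2
Total capturing groups: 2

2


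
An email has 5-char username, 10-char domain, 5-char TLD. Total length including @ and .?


An email address has format: username@domain.tld
Username length: 5
'@' character: 1
Domain length: 10
'.' character: 1
TLD length: 5
Total = 5 + 1 + 10 + 1 + 5 = 22

22


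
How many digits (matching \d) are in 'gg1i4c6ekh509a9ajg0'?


\d matches any digit 0-9.
Scanning 'gg1i4c6ekh509a9ajg0':
  pos 2: '1' -> DIGIT
  pos 4: '4' -> DIGIT
  pos 6: '6' -> DIGIT
  pos 10: '5' -> DIGIT
  pos 11: '0' -> DIGIT
  pos 12: '9' -> DIGIT
  pos 14: '9' -> DIGIT
  pos 18: '0' -> DIGIT
Digits found: ['1', '4', '6', '5', '0', '9', '9', '0']
Total: 8

8


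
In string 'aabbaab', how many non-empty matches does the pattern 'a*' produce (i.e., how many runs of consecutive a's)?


Pattern 'a*' matches zero or more a's. We want non-empty runs of consecutive a's.
String: 'aabbaab'
Walking through the string to find runs of a's:
  Run 1: positions 0-1 -> 'aa'
  Run 2: positions 4-5 -> 'aa'
Non-empty runs found: ['aa', 'aa']
Count: 2

2


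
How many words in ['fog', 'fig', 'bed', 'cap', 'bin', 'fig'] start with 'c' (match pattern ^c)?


Pattern ^c anchors to start of word. Check which words begin with 'c':
  'fog' -> no
  'fig' -> no
  'bed' -> no
  'cap' -> MATCH (starts with 'c')
  'bin' -> no
  'fig' -> no
Matching words: ['cap']
Count: 1

1


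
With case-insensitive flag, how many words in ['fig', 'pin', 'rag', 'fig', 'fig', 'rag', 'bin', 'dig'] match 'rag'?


Case-insensitive matching: compare each word's lowercase form to 'rag'.
  'fig' -> lower='fig' -> no
  'pin' -> lower='pin' -> no
  'rag' -> lower='rag' -> MATCH
  'fig' -> lower='fig' -> no
  'fig' -> lower='fig' -> no
  'rag' -> lower='rag' -> MATCH
  'bin' -> lower='bin' -> no
  'dig' -> lower='dig' -> no
Matches: ['rag', 'rag']
Count: 2

2


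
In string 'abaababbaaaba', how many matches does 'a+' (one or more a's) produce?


Pattern 'a+' matches one or more consecutive a's.
String: 'abaababbaaaba'
Scanning for runs of a:
  Match 1: 'a' (length 1)
  Match 2: 'aa' (length 2)
  Match 3: 'a' (length 1)
  Match 4: 'aaa' (length 3)
  Match 5: 'a' (length 1)
Total matches: 5

5


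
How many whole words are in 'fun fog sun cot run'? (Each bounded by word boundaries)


Word boundaries (\b) mark the start/end of each word.
Text: 'fun fog sun cot run'
Splitting by whitespace:
  Word 1: 'fun'
  Word 2: 'fog'
  Word 3: 'sun'
  Word 4: 'cot'
  Word 5: 'run'
Total whole words: 5

5


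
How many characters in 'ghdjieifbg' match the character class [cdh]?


Character class [cdh] matches any of: {c, d, h}
Scanning string 'ghdjieifbg' character by character:
  pos 0: 'g' -> no
  pos 1: 'h' -> MATCH
  pos 2: 'd' -> MATCH
  pos 3: 'j' -> no
  pos 4: 'i' -> no
  pos 5: 'e' -> no
  pos 6: 'i' -> no
  pos 7: 'f' -> no
  pos 8: 'b' -> no
  pos 9: 'g' -> no
Total matches: 2

2


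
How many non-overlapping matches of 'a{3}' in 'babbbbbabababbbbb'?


Pattern 'a{3}' matches exactly 3 consecutive a's (greedy, non-overlapping).
String: 'babbbbbabababbbbb'
Scanning for runs of a's:
  Run at pos 1: 'a' (length 1) -> 0 match(es)
  Run at pos 7: 'a' (length 1) -> 0 match(es)
  Run at pos 9: 'a' (length 1) -> 0 match(es)
  Run at pos 11: 'a' (length 1) -> 0 match(es)
Matches found: []
Total: 0

0


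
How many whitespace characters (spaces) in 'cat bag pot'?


\s matches whitespace characters (spaces, tabs, etc.).
Text: 'cat bag pot'
This text has 3 words separated by spaces.
Number of spaces = number of words - 1 = 3 - 1 = 2

2


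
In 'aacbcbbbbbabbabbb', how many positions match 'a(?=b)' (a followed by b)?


Lookahead 'a(?=b)' matches 'a' only when followed by 'b'.
String: 'aacbcbbbbbabbabbb'
Checking each position where char is 'a':
  pos 0: 'a' -> no (next='a')
  pos 1: 'a' -> no (next='c')
  pos 10: 'a' -> MATCH (next='b')
  pos 13: 'a' -> MATCH (next='b')
Matching positions: [10, 13]
Count: 2

2


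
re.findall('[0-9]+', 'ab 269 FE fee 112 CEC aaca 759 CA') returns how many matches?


Pattern '[0-9]+' finds one or more digits.
Text: 'ab 269 FE fee 112 CEC aaca 759 CA'
Scanning for matches:
  Match 1: '269'
  Match 2: '112'
  Match 3: '759'
Total matches: 3

3


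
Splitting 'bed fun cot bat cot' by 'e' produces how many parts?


Splitting by 'e' breaks the string at each occurrence of the separator.
Text: 'bed fun cot bat cot'
Parts after split:
  Part 1: 'b'
  Part 2: 'd fun cot bat cot'
Total parts: 2

2


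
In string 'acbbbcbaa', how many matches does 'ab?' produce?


Pattern 'ab?' matches 'a' optionally followed by 'b'.
String: 'acbbbcbaa'
Scanning left to right for 'a' then checking next char:
  Match 1: 'a' (a not followed by b)
  Match 2: 'a' (a not followed by b)
  Match 3: 'a' (a not followed by b)
Total matches: 3

3


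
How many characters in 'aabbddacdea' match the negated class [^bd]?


Negated class [^bd] matches any char NOT in {b, d}
Scanning 'aabbddacdea':
  pos 0: 'a' -> MATCH
  pos 1: 'a' -> MATCH
  pos 2: 'b' -> no (excluded)
  pos 3: 'b' -> no (excluded)
  pos 4: 'd' -> no (excluded)
  pos 5: 'd' -> no (excluded)
  pos 6: 'a' -> MATCH
  pos 7: 'c' -> MATCH
  pos 8: 'd' -> no (excluded)
  pos 9: 'e' -> MATCH
  pos 10: 'a' -> MATCH
Total matches: 6

6


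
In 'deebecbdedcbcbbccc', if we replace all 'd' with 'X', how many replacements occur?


re.sub('d', 'X', text) replaces every occurrence of 'd' with 'X'.
Text: 'deebecbdedcbcbbccc'
Scanning for 'd':
  pos 0: 'd' -> replacement #1
  pos 7: 'd' -> replacement #2
  pos 9: 'd' -> replacement #3
Total replacements: 3

3


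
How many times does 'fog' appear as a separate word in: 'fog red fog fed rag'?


Scanning each word for exact match 'fog':
  Word 1: 'fog' -> MATCH
  Word 2: 'red' -> no
  Word 3: 'fog' -> MATCH
  Word 4: 'fed' -> no
  Word 5: 'rag' -> no
Total matches: 2

2


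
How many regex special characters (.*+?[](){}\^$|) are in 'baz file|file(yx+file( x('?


Regex special characters are: . * + ? [ ] ( ) { } \ ^ $ |
Scanning 'baz file|file(yx+file( x(':
  pos 8: '|' -> SPECIAL
  pos 13: '(' -> SPECIAL
  pos 16: '+' -> SPECIAL
  pos 21: '(' -> SPECIAL
  pos 24: '(' -> SPECIAL
Special chars found: ['|', '(', '+', '(', '(']
Total: 5

5


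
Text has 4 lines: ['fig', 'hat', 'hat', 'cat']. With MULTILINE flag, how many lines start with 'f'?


With MULTILINE flag, ^ matches the start of each line.
Lines: ['fig', 'hat', 'hat', 'cat']
Checking which lines start with 'f':
  Line 1: 'fig' -> MATCH
  Line 2: 'hat' -> no
  Line 3: 'hat' -> no
  Line 4: 'cat' -> no
Matching lines: ['fig']
Count: 1

1


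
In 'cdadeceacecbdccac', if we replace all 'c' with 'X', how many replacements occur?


re.sub('c', 'X', text) replaces every occurrence of 'c' with 'X'.
Text: 'cdadeceacecbdccac'
Scanning for 'c':
  pos 0: 'c' -> replacement #1
  pos 5: 'c' -> replacement #2
  pos 8: 'c' -> replacement #3
  pos 10: 'c' -> replacement #4
  pos 13: 'c' -> replacement #5
  pos 14: 'c' -> replacement #6
  pos 16: 'c' -> replacement #7
Total replacements: 7

7


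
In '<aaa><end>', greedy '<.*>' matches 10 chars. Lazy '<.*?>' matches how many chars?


Greedy '<.*>' tries to match as MUCH as possible.
Lazy '<.*?>' tries to match as LITTLE as possible.

String: '<aaa><end>'
Greedy '<.*>' starts at first '<' and extends to the LAST '>': '<aaa><end>' (10 chars)
Lazy '<.*?>' starts at first '<' and stops at the FIRST '>': '<aaa>' (5 chars)

5


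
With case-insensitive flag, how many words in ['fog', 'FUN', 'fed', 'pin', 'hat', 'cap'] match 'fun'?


Case-insensitive matching: compare each word's lowercase form to 'fun'.
  'fog' -> lower='fog' -> no
  'FUN' -> lower='fun' -> MATCH
  'fed' -> lower='fed' -> no
  'pin' -> lower='pin' -> no
  'hat' -> lower='hat' -> no
  'cap' -> lower='cap' -> no
Matches: ['FUN']
Count: 1

1


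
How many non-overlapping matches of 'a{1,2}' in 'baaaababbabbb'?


Pattern 'a{1,2}' matches between 1 and 2 consecutive a's (greedy).
String: 'baaaababbabbb'
Finding runs of a's and applying greedy matching:
  Run at pos 1: 'aaaa' (length 4)
  Run at pos 6: 'a' (length 1)
  Run at pos 9: 'a' (length 1)
Matches: ['aa', 'aa', 'a', 'a']
Count: 4

4


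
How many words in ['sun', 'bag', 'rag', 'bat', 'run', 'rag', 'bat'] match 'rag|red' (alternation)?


Alternation 'rag|red' matches either 'rag' or 'red'.
Checking each word:
  'sun' -> no
  'bag' -> no
  'rag' -> MATCH
  'bat' -> no
  'run' -> no
  'rag' -> MATCH
  'bat' -> no
Matches: ['rag', 'rag']
Count: 2

2


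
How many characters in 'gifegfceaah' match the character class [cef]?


Character class [cef] matches any of: {c, e, f}
Scanning string 'gifegfceaah' character by character:
  pos 0: 'g' -> no
  pos 1: 'i' -> no
  pos 2: 'f' -> MATCH
  pos 3: 'e' -> MATCH
  pos 4: 'g' -> no
  pos 5: 'f' -> MATCH
  pos 6: 'c' -> MATCH
  pos 7: 'e' -> MATCH
  pos 8: 'a' -> no
  pos 9: 'a' -> no
  pos 10: 'h' -> no
Total matches: 5

5


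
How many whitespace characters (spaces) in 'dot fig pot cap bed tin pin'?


\s matches whitespace characters (spaces, tabs, etc.).
Text: 'dot fig pot cap bed tin pin'
This text has 7 words separated by spaces.
Number of spaces = number of words - 1 = 7 - 1 = 6

6


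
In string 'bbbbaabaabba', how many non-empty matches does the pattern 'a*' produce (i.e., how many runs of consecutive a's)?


Pattern 'a*' matches zero or more a's. We want non-empty runs of consecutive a's.
String: 'bbbbaabaabba'
Walking through the string to find runs of a's:
  Run 1: positions 4-5 -> 'aa'
  Run 2: positions 7-8 -> 'aa'
  Run 3: positions 11-11 -> 'a'
Non-empty runs found: ['aa', 'aa', 'a']
Count: 3

3


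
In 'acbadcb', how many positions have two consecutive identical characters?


Looking for consecutive identical characters in 'acbadcb':
  pos 0-1: 'a' vs 'c' -> different
  pos 1-2: 'c' vs 'b' -> different
  pos 2-3: 'b' vs 'a' -> different
  pos 3-4: 'a' vs 'd' -> different
  pos 4-5: 'd' vs 'c' -> different
  pos 5-6: 'c' vs 'b' -> different
Consecutive identical pairs: []
Count: 0

0


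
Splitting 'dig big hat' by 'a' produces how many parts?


Splitting by 'a' breaks the string at each occurrence of the separator.
Text: 'dig big hat'
Parts after split:
  Part 1: 'dig big h'
  Part 2: 't'
Total parts: 2

2


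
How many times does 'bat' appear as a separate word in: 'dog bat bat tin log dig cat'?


Scanning each word for exact match 'bat':
  Word 1: 'dog' -> no
  Word 2: 'bat' -> MATCH
  Word 3: 'bat' -> MATCH
  Word 4: 'tin' -> no
  Word 5: 'log' -> no
  Word 6: 'dig' -> no
  Word 7: 'cat' -> no
Total matches: 2

2


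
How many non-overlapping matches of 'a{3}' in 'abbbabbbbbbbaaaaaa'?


Pattern 'a{3}' matches exactly 3 consecutive a's (greedy, non-overlapping).
String: 'abbbabbbbbbbaaaaaa'
Scanning for runs of a's:
  Run at pos 0: 'a' (length 1) -> 0 match(es)
  Run at pos 4: 'a' (length 1) -> 0 match(es)
  Run at pos 12: 'aaaaaa' (length 6) -> 2 match(es)
Matches found: ['aaa', 'aaa']
Total: 2

2


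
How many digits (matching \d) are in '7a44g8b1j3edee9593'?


\d matches any digit 0-9.
Scanning '7a44g8b1j3edee9593':
  pos 0: '7' -> DIGIT
  pos 2: '4' -> DIGIT
  pos 3: '4' -> DIGIT
  pos 5: '8' -> DIGIT
  pos 7: '1' -> DIGIT
  pos 9: '3' -> DIGIT
  pos 14: '9' -> DIGIT
  pos 15: '5' -> DIGIT
  pos 16: '9' -> DIGIT
  pos 17: '3' -> DIGIT
Digits found: ['7', '4', '4', '8', '1', '3', '9', '5', '9', '3']
Total: 10

10


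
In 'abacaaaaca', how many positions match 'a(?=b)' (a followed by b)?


Lookahead 'a(?=b)' matches 'a' only when followed by 'b'.
String: 'abacaaaaca'
Checking each position where char is 'a':
  pos 0: 'a' -> MATCH (next='b')
  pos 2: 'a' -> no (next='c')
  pos 4: 'a' -> no (next='a')
  pos 5: 'a' -> no (next='a')
  pos 6: 'a' -> no (next='a')
  pos 7: 'a' -> no (next='c')
Matching positions: [0]
Count: 1

1


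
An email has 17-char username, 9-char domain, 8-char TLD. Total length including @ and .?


An email address has format: username@domain.tld
Username length: 17
'@' character: 1
Domain length: 9
'.' character: 1
TLD length: 8
Total = 17 + 1 + 9 + 1 + 8 = 36

36


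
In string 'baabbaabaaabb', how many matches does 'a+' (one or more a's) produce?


Pattern 'a+' matches one or more consecutive a's.
String: 'baabbaabaaabb'
Scanning for runs of a:
  Match 1: 'aa' (length 2)
  Match 2: 'aa' (length 2)
  Match 3: 'aaa' (length 3)
Total matches: 3

3


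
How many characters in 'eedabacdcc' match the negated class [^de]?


Negated class [^de] matches any char NOT in {d, e}
Scanning 'eedabacdcc':
  pos 0: 'e' -> no (excluded)
  pos 1: 'e' -> no (excluded)
  pos 2: 'd' -> no (excluded)
  pos 3: 'a' -> MATCH
  pos 4: 'b' -> MATCH
  pos 5: 'a' -> MATCH
  pos 6: 'c' -> MATCH
  pos 7: 'd' -> no (excluded)
  pos 8: 'c' -> MATCH
  pos 9: 'c' -> MATCH
Total matches: 6

6


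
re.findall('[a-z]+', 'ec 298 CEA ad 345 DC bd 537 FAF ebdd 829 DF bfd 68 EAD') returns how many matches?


Pattern '[a-z]+' finds one or more lowercase letters.
Text: 'ec 298 CEA ad 345 DC bd 537 FAF ebdd 829 DF bfd 68 EAD'
Scanning for matches:
  Match 1: 'ec'
  Match 2: 'ad'
  Match 3: 'bd'
  Match 4: 'ebdd'
  Match 5: 'bfd'
Total matches: 5

5


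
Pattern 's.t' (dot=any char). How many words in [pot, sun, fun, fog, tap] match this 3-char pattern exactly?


Pattern 's.t' means: starts with 's', any single char, ends with 't'.
Checking each word (must be exactly 3 chars):
  'pot' (len=3): no
  'sun' (len=3): no
  'fun' (len=3): no
  'fog' (len=3): no
  'tap' (len=3): no
Matching words: []
Total: 0

0


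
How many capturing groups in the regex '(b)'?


To count capturing groups, count each '(' that starts a group.
Pattern: '(b)'
Walking through the pattern:
  Position 0: '(' -> group #1
Total capturing groups: 1

1


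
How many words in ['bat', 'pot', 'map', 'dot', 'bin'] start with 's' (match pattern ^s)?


Pattern ^s anchors to start of word. Check which words begin with 's':
  'bat' -> no
  'pot' -> no
  'map' -> no
  'dot' -> no
  'bin' -> no
Matching words: []
Count: 0

0


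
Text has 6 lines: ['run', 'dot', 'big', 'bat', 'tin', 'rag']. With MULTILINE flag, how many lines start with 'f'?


With MULTILINE flag, ^ matches the start of each line.
Lines: ['run', 'dot', 'big', 'bat', 'tin', 'rag']
Checking which lines start with 'f':
  Line 1: 'run' -> no
  Line 2: 'dot' -> no
  Line 3: 'big' -> no
  Line 4: 'bat' -> no
  Line 5: 'tin' -> no
  Line 6: 'rag' -> no
Matching lines: []
Count: 0

0


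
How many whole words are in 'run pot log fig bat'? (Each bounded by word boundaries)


Word boundaries (\b) mark the start/end of each word.
Text: 'run pot log fig bat'
Splitting by whitespace:
  Word 1: 'run'
  Word 2: 'pot'
  Word 3: 'log'
  Word 4: 'fig'
  Word 5: 'bat'
Total whole words: 5

5


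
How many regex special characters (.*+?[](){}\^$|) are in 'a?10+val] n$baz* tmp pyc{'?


Regex special characters are: . * + ? [ ] ( ) { } \ ^ $ |
Scanning 'a?10+val] n$baz* tmp pyc{':
  pos 1: '?' -> SPECIAL
  pos 4: '+' -> SPECIAL
  pos 8: ']' -> SPECIAL
  pos 11: '$' -> SPECIAL
  pos 15: '*' -> SPECIAL
  pos 24: '{' -> SPECIAL
Special chars found: ['?', '+', ']', '$', '*', '{']
Total: 6

6
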